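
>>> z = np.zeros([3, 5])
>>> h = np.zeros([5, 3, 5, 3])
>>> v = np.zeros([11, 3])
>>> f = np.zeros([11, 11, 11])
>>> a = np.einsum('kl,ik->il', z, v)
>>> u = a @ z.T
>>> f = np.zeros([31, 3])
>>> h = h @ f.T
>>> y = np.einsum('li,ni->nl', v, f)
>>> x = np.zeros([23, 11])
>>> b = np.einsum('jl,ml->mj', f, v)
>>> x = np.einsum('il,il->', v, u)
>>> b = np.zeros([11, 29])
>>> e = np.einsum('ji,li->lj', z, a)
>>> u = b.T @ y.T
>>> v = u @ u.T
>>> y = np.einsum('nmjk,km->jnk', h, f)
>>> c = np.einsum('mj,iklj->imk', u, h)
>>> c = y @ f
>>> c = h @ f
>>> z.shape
(3, 5)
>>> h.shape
(5, 3, 5, 31)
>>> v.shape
(29, 29)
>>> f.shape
(31, 3)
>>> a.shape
(11, 5)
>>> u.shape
(29, 31)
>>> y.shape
(5, 5, 31)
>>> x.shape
()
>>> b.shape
(11, 29)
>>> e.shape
(11, 3)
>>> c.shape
(5, 3, 5, 3)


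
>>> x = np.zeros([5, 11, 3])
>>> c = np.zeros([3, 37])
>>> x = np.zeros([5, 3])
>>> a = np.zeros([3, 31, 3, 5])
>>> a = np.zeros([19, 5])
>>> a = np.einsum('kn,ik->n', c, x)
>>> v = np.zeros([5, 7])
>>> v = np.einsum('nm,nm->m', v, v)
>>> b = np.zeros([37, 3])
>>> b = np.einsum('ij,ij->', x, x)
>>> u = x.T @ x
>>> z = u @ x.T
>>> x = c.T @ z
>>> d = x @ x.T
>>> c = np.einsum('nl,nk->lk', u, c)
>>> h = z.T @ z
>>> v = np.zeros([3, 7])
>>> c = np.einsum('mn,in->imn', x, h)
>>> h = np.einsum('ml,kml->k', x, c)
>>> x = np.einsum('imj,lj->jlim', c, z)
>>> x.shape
(5, 3, 5, 37)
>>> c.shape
(5, 37, 5)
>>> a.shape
(37,)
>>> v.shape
(3, 7)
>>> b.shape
()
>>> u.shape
(3, 3)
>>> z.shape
(3, 5)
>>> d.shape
(37, 37)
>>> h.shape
(5,)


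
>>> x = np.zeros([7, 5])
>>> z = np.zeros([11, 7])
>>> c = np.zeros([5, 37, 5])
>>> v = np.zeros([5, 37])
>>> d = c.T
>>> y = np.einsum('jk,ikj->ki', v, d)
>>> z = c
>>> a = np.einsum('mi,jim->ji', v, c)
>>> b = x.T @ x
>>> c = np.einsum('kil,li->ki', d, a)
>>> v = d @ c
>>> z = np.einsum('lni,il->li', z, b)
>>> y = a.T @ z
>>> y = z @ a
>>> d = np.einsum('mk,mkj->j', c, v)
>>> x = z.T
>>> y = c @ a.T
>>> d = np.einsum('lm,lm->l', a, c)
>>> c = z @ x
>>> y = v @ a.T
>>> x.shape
(5, 5)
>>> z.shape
(5, 5)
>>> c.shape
(5, 5)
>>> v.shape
(5, 37, 37)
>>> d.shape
(5,)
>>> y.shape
(5, 37, 5)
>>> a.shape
(5, 37)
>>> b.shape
(5, 5)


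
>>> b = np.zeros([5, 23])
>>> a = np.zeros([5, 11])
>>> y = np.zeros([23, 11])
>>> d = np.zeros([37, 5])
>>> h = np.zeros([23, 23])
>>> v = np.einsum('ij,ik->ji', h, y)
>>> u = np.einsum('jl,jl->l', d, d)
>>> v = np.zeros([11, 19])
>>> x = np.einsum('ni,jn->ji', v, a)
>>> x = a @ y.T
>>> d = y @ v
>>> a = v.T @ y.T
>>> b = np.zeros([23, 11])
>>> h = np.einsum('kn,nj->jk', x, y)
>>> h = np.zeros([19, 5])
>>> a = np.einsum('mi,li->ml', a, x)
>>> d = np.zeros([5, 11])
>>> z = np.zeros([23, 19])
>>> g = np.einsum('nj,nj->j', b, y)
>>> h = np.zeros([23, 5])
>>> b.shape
(23, 11)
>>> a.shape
(19, 5)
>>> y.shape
(23, 11)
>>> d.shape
(5, 11)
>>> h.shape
(23, 5)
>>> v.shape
(11, 19)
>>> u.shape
(5,)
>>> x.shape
(5, 23)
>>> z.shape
(23, 19)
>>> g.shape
(11,)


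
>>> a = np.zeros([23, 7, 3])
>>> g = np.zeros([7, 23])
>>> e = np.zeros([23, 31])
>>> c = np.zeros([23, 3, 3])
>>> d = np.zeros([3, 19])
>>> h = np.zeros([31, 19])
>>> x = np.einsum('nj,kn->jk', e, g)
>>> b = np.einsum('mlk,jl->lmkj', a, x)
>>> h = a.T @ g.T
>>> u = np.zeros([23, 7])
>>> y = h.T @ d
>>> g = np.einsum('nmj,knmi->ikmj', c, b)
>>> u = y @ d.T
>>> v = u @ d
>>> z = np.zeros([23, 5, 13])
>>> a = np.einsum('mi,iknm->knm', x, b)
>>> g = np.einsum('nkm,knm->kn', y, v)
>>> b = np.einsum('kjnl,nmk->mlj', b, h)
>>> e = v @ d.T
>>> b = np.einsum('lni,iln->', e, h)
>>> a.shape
(23, 3, 31)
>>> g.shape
(7, 7)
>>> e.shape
(7, 7, 3)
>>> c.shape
(23, 3, 3)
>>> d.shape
(3, 19)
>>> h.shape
(3, 7, 7)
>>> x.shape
(31, 7)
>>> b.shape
()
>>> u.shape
(7, 7, 3)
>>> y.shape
(7, 7, 19)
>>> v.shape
(7, 7, 19)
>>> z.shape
(23, 5, 13)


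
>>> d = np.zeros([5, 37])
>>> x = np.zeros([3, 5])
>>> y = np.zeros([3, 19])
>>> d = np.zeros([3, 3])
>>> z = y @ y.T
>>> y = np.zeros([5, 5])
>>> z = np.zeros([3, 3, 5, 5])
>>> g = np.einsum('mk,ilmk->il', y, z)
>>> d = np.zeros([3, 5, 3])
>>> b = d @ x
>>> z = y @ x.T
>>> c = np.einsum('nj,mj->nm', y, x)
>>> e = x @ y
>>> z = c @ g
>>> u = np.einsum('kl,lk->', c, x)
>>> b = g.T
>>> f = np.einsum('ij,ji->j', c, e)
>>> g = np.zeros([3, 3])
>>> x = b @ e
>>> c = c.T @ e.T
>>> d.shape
(3, 5, 3)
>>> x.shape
(3, 5)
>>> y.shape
(5, 5)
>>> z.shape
(5, 3)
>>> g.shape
(3, 3)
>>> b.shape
(3, 3)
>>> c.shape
(3, 3)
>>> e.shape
(3, 5)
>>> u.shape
()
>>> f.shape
(3,)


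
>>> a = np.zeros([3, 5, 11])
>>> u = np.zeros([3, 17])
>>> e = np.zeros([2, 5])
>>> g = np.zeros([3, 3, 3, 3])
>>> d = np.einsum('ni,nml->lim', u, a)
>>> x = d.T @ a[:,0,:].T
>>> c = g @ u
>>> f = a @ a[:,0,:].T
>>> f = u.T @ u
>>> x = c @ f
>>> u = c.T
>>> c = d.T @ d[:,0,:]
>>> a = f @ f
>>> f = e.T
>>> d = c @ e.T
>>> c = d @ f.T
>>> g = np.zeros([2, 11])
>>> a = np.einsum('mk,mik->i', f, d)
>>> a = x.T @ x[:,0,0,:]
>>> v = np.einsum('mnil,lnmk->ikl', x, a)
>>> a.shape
(17, 3, 3, 17)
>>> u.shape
(17, 3, 3, 3)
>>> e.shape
(2, 5)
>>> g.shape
(2, 11)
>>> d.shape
(5, 17, 2)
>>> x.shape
(3, 3, 3, 17)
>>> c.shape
(5, 17, 5)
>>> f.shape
(5, 2)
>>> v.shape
(3, 17, 17)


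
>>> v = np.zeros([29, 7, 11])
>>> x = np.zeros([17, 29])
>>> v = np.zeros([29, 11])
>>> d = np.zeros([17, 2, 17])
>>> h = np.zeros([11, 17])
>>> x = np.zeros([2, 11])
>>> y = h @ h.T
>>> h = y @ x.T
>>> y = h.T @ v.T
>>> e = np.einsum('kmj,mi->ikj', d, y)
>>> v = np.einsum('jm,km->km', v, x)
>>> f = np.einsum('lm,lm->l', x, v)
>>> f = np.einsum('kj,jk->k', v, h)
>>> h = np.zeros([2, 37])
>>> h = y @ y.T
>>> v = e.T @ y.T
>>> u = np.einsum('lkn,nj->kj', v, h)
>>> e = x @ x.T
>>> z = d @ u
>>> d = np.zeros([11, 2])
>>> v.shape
(17, 17, 2)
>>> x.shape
(2, 11)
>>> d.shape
(11, 2)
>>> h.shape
(2, 2)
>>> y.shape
(2, 29)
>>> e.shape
(2, 2)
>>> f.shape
(2,)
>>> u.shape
(17, 2)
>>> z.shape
(17, 2, 2)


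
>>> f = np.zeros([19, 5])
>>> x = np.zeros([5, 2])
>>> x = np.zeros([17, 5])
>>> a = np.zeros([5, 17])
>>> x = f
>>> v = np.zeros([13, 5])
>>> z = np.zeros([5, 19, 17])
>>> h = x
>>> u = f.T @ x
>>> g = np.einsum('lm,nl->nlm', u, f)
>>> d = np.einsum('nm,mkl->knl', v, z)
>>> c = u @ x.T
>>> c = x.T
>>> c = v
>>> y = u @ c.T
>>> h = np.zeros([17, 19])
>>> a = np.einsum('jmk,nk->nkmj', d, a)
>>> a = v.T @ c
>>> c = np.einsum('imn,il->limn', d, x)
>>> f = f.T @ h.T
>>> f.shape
(5, 17)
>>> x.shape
(19, 5)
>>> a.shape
(5, 5)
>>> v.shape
(13, 5)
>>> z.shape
(5, 19, 17)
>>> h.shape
(17, 19)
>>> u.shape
(5, 5)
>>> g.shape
(19, 5, 5)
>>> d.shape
(19, 13, 17)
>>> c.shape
(5, 19, 13, 17)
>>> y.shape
(5, 13)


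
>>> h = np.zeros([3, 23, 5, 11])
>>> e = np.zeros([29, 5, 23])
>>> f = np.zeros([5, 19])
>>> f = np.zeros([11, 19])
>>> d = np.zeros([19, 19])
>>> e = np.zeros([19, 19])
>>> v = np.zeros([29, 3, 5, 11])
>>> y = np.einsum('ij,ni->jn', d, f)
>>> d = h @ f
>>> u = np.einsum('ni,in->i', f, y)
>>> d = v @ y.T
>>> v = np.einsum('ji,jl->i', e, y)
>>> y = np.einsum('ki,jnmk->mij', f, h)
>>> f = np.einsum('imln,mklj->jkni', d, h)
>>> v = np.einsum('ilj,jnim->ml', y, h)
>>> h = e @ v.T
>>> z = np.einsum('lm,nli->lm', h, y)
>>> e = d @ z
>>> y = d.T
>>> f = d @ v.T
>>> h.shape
(19, 11)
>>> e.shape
(29, 3, 5, 11)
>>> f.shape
(29, 3, 5, 11)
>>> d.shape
(29, 3, 5, 19)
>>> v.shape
(11, 19)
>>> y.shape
(19, 5, 3, 29)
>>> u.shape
(19,)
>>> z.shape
(19, 11)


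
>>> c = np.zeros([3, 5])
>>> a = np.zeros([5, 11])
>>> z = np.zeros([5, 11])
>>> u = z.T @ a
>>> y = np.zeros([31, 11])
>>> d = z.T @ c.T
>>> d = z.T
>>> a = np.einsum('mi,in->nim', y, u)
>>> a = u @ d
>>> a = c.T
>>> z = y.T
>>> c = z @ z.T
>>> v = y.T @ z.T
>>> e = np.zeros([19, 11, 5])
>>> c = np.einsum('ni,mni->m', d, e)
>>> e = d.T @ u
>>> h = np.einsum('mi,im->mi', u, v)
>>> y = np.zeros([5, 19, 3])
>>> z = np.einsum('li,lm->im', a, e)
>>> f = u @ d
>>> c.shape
(19,)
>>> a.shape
(5, 3)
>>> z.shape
(3, 11)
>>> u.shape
(11, 11)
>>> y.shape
(5, 19, 3)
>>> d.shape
(11, 5)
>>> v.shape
(11, 11)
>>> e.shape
(5, 11)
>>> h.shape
(11, 11)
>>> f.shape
(11, 5)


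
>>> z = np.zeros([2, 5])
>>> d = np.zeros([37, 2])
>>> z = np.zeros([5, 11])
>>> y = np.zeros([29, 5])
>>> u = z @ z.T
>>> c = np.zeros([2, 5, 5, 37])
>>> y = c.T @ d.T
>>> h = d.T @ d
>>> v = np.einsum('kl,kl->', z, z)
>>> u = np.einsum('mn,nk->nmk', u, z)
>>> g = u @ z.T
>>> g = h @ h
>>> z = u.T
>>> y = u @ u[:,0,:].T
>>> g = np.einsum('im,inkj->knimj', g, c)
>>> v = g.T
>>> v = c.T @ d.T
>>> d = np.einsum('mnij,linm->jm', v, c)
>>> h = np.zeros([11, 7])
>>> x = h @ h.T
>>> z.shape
(11, 5, 5)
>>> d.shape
(37, 37)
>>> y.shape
(5, 5, 5)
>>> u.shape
(5, 5, 11)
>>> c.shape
(2, 5, 5, 37)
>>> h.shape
(11, 7)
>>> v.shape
(37, 5, 5, 37)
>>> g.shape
(5, 5, 2, 2, 37)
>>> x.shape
(11, 11)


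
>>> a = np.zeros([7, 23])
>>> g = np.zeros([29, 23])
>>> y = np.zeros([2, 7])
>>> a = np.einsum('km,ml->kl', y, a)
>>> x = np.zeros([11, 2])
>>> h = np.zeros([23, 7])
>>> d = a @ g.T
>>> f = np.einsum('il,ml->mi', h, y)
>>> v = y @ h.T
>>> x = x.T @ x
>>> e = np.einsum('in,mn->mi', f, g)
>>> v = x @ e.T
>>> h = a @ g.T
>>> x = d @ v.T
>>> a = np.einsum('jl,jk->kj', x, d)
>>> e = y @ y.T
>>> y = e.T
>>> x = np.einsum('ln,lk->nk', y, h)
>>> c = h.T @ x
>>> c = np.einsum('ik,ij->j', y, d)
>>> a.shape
(29, 2)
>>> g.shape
(29, 23)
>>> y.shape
(2, 2)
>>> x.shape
(2, 29)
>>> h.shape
(2, 29)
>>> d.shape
(2, 29)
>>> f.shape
(2, 23)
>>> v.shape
(2, 29)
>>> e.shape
(2, 2)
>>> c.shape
(29,)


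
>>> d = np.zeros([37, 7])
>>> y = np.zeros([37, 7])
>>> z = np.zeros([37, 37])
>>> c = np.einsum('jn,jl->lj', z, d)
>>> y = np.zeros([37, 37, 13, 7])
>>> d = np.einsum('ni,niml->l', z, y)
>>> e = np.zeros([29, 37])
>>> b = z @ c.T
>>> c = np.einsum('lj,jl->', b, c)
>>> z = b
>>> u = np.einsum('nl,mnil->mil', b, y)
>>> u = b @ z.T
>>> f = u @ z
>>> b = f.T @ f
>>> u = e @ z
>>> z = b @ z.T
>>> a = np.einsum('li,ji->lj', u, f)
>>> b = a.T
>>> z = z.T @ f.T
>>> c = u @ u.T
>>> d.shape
(7,)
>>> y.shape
(37, 37, 13, 7)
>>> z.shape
(37, 37)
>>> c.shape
(29, 29)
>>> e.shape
(29, 37)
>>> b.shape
(37, 29)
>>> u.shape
(29, 7)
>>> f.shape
(37, 7)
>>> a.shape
(29, 37)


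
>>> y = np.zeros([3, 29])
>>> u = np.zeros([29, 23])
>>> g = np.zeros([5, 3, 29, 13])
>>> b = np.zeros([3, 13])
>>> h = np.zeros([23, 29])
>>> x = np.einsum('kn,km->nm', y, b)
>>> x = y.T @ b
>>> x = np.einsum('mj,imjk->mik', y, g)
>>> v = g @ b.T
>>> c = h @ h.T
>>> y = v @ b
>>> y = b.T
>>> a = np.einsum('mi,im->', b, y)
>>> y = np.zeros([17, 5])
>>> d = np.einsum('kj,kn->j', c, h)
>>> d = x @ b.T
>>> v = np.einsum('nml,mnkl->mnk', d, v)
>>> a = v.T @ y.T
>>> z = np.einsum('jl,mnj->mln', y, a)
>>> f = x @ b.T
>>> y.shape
(17, 5)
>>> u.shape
(29, 23)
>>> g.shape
(5, 3, 29, 13)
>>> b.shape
(3, 13)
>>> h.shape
(23, 29)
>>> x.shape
(3, 5, 13)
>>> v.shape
(5, 3, 29)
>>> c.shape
(23, 23)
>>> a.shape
(29, 3, 17)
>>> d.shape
(3, 5, 3)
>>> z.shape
(29, 5, 3)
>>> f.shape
(3, 5, 3)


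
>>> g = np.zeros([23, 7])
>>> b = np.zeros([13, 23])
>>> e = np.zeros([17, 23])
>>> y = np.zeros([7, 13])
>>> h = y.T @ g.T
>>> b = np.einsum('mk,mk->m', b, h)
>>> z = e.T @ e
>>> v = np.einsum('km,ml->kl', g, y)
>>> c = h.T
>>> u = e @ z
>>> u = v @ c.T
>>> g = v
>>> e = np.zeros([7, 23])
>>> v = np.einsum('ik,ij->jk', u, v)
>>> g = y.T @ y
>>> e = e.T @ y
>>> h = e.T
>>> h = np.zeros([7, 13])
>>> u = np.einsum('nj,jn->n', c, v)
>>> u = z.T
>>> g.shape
(13, 13)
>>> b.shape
(13,)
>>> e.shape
(23, 13)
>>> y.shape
(7, 13)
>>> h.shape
(7, 13)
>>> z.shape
(23, 23)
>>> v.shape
(13, 23)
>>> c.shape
(23, 13)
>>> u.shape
(23, 23)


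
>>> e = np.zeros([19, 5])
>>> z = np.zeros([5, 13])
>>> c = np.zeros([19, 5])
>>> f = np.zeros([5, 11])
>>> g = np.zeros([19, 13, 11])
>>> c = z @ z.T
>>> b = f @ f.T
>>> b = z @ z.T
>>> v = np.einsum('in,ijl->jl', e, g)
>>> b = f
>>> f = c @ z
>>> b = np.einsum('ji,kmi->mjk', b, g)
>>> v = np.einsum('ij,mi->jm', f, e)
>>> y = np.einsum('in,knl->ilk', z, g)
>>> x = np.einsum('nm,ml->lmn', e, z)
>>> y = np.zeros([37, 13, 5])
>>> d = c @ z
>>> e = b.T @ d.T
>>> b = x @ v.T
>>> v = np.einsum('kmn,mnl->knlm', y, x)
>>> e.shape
(19, 5, 5)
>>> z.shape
(5, 13)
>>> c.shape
(5, 5)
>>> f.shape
(5, 13)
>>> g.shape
(19, 13, 11)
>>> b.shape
(13, 5, 13)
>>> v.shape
(37, 5, 19, 13)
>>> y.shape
(37, 13, 5)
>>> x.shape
(13, 5, 19)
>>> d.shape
(5, 13)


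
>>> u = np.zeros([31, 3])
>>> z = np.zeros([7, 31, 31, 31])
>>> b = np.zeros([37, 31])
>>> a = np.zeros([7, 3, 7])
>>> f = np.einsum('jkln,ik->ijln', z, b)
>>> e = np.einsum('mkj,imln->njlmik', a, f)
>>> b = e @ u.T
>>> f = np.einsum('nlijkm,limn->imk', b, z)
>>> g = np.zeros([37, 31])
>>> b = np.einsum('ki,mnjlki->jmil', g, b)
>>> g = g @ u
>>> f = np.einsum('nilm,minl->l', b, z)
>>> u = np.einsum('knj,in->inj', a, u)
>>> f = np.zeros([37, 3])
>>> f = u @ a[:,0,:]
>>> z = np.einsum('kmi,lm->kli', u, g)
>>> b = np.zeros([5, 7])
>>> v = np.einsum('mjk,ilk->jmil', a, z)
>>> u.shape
(31, 3, 7)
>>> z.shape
(31, 37, 7)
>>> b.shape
(5, 7)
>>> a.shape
(7, 3, 7)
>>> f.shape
(31, 3, 7)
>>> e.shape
(31, 7, 31, 7, 37, 3)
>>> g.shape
(37, 3)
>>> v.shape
(3, 7, 31, 37)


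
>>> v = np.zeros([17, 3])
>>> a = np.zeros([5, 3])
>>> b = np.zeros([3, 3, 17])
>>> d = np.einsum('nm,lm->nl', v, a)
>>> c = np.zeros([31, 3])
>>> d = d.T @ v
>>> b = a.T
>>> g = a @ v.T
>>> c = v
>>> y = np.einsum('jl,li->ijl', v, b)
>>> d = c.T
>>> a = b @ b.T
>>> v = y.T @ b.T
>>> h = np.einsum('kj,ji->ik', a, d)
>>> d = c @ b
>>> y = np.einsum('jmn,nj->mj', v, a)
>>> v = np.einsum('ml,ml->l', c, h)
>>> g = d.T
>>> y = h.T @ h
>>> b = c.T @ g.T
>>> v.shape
(3,)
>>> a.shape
(3, 3)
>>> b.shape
(3, 5)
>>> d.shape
(17, 5)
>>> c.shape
(17, 3)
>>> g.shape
(5, 17)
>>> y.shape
(3, 3)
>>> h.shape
(17, 3)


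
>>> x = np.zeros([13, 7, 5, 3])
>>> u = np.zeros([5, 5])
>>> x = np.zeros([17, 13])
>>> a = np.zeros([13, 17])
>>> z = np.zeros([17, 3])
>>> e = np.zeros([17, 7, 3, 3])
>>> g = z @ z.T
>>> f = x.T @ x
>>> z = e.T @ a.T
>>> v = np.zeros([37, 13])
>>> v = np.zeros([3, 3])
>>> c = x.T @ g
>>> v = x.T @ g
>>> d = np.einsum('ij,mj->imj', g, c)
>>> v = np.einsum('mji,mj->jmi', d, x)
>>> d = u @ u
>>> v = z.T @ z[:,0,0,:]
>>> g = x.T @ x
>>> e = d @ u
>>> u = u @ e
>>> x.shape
(17, 13)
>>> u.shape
(5, 5)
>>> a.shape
(13, 17)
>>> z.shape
(3, 3, 7, 13)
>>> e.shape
(5, 5)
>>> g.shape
(13, 13)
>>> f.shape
(13, 13)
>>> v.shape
(13, 7, 3, 13)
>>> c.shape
(13, 17)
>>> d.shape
(5, 5)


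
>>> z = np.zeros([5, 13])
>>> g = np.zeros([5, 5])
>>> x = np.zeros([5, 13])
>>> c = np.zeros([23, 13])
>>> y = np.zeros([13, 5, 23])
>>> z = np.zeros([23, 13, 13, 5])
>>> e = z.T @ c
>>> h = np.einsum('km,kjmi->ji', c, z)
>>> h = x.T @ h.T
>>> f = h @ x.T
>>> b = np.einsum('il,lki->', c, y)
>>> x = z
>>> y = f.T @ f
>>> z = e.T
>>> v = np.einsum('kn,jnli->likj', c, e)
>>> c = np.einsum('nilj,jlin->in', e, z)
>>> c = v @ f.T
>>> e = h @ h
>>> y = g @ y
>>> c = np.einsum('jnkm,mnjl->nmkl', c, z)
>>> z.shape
(13, 13, 13, 5)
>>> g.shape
(5, 5)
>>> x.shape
(23, 13, 13, 5)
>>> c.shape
(13, 13, 23, 5)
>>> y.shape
(5, 5)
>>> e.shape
(13, 13)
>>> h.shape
(13, 13)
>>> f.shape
(13, 5)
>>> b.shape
()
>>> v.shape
(13, 13, 23, 5)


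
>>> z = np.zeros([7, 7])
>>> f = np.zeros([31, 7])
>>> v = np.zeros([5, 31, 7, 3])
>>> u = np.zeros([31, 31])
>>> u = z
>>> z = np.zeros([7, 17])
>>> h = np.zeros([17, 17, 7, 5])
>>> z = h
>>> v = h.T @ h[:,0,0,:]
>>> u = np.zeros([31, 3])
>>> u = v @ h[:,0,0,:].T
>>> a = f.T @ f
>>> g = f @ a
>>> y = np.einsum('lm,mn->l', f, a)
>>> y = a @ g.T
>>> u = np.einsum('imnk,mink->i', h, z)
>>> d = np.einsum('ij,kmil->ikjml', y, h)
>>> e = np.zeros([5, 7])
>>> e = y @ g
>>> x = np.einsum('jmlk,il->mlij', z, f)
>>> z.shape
(17, 17, 7, 5)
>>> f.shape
(31, 7)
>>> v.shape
(5, 7, 17, 5)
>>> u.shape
(17,)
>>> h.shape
(17, 17, 7, 5)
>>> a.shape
(7, 7)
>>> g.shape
(31, 7)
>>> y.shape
(7, 31)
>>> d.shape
(7, 17, 31, 17, 5)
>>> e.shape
(7, 7)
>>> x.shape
(17, 7, 31, 17)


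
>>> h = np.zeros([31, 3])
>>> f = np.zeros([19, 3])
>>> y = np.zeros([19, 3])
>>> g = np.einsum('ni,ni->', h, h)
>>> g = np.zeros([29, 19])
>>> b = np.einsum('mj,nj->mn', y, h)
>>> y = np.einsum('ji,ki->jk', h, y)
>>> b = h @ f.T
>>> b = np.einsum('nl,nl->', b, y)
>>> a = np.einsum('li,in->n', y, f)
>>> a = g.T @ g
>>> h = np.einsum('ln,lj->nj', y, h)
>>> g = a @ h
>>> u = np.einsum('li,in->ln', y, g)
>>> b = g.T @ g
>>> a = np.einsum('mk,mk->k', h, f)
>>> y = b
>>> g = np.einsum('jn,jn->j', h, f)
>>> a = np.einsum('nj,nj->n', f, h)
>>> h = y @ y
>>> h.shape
(3, 3)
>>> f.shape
(19, 3)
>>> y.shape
(3, 3)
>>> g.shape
(19,)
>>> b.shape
(3, 3)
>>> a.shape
(19,)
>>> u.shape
(31, 3)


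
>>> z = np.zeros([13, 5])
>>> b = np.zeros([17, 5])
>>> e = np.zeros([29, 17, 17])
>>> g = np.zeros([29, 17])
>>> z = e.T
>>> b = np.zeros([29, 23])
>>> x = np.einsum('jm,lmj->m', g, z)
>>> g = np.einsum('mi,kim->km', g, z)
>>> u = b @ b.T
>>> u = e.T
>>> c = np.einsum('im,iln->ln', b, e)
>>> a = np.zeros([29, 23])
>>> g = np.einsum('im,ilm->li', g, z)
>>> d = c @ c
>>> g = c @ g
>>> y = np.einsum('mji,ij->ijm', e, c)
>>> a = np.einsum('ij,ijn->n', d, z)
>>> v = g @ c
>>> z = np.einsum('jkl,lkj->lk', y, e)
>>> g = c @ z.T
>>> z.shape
(29, 17)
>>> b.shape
(29, 23)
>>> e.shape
(29, 17, 17)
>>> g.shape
(17, 29)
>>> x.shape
(17,)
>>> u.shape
(17, 17, 29)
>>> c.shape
(17, 17)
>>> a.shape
(29,)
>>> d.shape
(17, 17)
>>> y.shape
(17, 17, 29)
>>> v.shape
(17, 17)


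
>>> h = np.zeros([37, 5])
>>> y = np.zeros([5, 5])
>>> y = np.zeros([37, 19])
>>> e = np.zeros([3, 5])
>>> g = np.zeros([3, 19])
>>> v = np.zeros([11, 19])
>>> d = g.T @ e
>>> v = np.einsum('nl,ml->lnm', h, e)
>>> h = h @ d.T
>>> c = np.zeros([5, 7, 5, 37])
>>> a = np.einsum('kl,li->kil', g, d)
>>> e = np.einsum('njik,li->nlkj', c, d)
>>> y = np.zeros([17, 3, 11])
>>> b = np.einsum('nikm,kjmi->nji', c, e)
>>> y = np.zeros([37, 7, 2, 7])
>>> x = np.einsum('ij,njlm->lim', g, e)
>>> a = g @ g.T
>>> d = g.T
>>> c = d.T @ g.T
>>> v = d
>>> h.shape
(37, 19)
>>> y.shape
(37, 7, 2, 7)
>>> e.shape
(5, 19, 37, 7)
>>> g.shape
(3, 19)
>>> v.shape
(19, 3)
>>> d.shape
(19, 3)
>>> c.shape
(3, 3)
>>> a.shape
(3, 3)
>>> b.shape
(5, 19, 7)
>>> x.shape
(37, 3, 7)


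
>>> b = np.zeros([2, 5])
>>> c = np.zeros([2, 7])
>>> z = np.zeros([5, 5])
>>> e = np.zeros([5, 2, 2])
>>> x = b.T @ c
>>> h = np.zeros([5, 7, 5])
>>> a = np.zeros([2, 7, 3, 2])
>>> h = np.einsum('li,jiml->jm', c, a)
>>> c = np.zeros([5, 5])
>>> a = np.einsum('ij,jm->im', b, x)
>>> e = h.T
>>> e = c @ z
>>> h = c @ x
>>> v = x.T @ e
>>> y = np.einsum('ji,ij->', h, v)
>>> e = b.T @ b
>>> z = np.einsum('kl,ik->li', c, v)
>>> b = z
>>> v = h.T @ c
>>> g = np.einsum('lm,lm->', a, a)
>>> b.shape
(5, 7)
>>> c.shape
(5, 5)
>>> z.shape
(5, 7)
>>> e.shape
(5, 5)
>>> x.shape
(5, 7)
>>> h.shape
(5, 7)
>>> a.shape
(2, 7)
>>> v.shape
(7, 5)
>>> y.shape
()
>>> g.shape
()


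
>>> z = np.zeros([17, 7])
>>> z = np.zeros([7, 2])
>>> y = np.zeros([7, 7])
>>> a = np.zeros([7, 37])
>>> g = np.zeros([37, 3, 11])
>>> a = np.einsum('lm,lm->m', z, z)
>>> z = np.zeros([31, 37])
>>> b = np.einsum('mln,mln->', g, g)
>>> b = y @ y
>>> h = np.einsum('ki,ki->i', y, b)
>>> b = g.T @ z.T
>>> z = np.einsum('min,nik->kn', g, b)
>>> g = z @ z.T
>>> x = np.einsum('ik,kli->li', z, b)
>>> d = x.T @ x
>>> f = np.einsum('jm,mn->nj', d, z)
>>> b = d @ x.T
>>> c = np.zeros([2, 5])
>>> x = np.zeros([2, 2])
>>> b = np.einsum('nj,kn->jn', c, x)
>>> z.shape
(31, 11)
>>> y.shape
(7, 7)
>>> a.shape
(2,)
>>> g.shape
(31, 31)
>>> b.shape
(5, 2)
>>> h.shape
(7,)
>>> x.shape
(2, 2)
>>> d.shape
(31, 31)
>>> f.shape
(11, 31)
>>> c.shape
(2, 5)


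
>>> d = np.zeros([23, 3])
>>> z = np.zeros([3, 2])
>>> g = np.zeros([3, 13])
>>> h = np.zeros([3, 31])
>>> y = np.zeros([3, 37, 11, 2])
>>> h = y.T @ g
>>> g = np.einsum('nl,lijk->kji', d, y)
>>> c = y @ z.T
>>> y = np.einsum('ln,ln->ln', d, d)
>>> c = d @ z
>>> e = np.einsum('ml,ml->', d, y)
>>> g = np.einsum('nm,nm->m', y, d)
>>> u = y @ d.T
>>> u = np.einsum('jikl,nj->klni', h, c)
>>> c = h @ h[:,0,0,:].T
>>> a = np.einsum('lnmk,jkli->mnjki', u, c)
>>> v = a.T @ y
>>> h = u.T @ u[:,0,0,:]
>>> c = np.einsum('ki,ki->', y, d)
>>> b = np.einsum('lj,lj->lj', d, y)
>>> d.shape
(23, 3)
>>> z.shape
(3, 2)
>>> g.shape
(3,)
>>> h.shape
(11, 23, 13, 11)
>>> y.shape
(23, 3)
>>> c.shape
()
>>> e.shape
()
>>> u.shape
(37, 13, 23, 11)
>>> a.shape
(23, 13, 2, 11, 2)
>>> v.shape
(2, 11, 2, 13, 3)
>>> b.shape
(23, 3)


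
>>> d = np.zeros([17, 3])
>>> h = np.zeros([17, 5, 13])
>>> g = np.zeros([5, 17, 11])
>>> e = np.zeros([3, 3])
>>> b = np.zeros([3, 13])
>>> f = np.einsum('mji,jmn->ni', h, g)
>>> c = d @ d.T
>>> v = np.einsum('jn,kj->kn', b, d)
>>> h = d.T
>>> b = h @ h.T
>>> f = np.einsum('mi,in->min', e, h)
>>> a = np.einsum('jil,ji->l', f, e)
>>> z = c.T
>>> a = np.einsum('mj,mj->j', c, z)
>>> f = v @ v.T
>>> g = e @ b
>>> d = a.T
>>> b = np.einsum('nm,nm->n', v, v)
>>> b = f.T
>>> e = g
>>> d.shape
(17,)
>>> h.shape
(3, 17)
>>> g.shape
(3, 3)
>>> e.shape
(3, 3)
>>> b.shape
(17, 17)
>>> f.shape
(17, 17)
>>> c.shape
(17, 17)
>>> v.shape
(17, 13)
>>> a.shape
(17,)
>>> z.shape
(17, 17)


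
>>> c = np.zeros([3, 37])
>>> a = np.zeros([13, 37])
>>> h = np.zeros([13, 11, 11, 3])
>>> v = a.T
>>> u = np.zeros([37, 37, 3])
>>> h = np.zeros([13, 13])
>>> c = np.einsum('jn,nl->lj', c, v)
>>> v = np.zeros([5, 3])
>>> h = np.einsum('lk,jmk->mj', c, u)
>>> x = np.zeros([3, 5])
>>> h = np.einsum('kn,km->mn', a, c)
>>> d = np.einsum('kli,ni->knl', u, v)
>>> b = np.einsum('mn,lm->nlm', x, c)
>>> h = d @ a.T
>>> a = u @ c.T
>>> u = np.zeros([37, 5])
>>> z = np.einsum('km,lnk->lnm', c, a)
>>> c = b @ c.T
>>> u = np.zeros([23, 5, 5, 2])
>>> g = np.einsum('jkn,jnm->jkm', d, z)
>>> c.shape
(5, 13, 13)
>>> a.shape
(37, 37, 13)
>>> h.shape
(37, 5, 13)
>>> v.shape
(5, 3)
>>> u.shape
(23, 5, 5, 2)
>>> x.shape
(3, 5)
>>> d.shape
(37, 5, 37)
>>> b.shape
(5, 13, 3)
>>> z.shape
(37, 37, 3)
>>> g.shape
(37, 5, 3)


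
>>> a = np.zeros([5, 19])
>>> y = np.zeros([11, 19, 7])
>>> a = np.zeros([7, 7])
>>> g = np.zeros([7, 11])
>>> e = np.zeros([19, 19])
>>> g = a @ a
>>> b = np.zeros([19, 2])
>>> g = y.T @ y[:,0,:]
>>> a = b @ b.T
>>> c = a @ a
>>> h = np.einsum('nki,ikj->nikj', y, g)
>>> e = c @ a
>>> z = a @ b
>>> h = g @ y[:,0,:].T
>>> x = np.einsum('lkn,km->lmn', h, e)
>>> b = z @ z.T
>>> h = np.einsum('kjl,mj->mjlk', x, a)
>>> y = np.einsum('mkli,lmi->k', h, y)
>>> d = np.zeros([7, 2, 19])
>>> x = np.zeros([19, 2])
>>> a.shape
(19, 19)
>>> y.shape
(19,)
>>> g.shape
(7, 19, 7)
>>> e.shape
(19, 19)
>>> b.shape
(19, 19)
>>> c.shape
(19, 19)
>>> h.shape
(19, 19, 11, 7)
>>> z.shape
(19, 2)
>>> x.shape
(19, 2)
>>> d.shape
(7, 2, 19)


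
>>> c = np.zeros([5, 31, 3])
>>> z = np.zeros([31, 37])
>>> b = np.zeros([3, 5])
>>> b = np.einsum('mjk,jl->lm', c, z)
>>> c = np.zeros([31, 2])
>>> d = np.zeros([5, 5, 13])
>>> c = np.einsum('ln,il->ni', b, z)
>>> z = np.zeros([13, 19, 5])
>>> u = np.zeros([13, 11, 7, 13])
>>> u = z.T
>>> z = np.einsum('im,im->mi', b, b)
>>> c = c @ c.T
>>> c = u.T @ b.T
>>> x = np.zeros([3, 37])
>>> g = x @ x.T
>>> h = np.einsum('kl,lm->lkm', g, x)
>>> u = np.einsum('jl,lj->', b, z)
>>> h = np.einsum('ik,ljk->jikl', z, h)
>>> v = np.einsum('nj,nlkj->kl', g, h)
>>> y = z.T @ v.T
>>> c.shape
(13, 19, 37)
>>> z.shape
(5, 37)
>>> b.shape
(37, 5)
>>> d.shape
(5, 5, 13)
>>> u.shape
()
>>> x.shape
(3, 37)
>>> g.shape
(3, 3)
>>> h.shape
(3, 5, 37, 3)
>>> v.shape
(37, 5)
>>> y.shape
(37, 37)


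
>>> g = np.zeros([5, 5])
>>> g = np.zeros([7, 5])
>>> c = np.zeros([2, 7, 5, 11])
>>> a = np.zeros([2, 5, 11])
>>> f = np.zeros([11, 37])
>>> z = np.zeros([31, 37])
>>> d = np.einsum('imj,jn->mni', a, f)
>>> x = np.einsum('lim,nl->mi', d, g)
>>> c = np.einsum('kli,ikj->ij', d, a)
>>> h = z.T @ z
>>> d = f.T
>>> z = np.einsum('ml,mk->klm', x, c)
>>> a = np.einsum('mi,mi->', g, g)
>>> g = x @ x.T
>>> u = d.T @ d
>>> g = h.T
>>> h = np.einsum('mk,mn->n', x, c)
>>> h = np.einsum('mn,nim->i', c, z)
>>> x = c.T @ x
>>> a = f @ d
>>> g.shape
(37, 37)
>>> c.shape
(2, 11)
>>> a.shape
(11, 11)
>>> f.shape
(11, 37)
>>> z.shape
(11, 37, 2)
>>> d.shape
(37, 11)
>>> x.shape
(11, 37)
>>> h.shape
(37,)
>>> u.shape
(11, 11)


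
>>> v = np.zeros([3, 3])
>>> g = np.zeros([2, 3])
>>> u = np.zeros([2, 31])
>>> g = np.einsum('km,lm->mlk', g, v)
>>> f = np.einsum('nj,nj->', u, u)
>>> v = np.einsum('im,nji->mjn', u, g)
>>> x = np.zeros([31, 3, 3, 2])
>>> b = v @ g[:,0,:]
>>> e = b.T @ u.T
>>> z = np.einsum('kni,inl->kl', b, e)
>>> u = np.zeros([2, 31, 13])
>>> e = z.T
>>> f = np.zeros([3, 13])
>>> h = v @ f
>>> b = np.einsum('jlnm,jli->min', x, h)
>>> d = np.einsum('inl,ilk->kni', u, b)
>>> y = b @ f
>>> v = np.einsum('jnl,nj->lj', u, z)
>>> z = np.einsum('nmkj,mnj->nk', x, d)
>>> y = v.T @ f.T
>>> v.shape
(13, 2)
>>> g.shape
(3, 3, 2)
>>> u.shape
(2, 31, 13)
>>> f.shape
(3, 13)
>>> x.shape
(31, 3, 3, 2)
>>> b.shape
(2, 13, 3)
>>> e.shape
(2, 31)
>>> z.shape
(31, 3)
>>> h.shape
(31, 3, 13)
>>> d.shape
(3, 31, 2)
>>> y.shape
(2, 3)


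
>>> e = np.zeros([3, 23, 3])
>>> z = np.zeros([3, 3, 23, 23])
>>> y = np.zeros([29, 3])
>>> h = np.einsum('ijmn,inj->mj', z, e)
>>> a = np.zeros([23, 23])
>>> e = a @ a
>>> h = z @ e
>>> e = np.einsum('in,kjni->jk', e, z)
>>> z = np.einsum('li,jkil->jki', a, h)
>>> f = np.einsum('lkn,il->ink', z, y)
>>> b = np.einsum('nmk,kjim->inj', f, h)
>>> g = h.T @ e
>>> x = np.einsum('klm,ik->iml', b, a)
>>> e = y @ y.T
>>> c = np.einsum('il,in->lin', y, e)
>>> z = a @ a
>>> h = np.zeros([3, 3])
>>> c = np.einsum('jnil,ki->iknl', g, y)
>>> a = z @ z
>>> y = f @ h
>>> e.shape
(29, 29)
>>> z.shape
(23, 23)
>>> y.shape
(29, 23, 3)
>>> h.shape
(3, 3)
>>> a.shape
(23, 23)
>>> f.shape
(29, 23, 3)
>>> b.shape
(23, 29, 3)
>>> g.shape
(23, 23, 3, 3)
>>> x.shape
(23, 3, 29)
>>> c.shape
(3, 29, 23, 3)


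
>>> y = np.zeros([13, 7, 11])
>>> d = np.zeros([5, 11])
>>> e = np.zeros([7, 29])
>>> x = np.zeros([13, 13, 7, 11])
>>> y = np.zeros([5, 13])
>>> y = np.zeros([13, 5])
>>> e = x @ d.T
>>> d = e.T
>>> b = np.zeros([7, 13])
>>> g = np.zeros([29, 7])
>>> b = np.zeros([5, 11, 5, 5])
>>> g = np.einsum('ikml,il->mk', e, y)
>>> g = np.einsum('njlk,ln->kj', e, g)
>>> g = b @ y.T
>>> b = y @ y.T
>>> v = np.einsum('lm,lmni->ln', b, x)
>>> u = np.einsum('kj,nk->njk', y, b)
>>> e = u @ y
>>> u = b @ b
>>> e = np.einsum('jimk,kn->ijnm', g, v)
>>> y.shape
(13, 5)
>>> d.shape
(5, 7, 13, 13)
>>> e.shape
(11, 5, 7, 5)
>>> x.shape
(13, 13, 7, 11)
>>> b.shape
(13, 13)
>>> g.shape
(5, 11, 5, 13)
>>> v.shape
(13, 7)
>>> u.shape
(13, 13)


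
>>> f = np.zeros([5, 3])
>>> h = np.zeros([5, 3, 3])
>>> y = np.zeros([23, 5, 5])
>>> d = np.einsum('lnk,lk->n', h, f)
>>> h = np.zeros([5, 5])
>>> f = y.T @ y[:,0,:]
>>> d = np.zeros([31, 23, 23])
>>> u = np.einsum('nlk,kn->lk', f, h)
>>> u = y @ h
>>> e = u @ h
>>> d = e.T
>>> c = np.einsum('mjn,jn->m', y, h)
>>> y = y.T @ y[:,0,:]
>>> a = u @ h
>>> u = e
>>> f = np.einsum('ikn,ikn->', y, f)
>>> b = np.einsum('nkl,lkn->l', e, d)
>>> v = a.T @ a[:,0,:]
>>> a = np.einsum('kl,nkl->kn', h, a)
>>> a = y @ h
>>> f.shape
()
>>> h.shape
(5, 5)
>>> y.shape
(5, 5, 5)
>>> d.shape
(5, 5, 23)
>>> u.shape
(23, 5, 5)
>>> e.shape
(23, 5, 5)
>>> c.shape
(23,)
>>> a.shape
(5, 5, 5)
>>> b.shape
(5,)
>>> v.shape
(5, 5, 5)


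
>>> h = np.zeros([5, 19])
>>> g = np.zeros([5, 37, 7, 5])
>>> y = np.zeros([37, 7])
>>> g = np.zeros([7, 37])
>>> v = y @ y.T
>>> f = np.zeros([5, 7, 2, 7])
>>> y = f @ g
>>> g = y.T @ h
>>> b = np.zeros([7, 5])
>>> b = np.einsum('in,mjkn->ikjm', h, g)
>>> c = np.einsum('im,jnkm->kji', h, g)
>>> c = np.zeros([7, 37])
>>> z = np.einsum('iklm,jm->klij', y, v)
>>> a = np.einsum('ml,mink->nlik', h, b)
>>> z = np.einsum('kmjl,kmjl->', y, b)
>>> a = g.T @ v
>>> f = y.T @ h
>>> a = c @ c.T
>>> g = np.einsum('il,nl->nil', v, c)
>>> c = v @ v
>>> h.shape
(5, 19)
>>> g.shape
(7, 37, 37)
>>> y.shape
(5, 7, 2, 37)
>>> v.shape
(37, 37)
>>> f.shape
(37, 2, 7, 19)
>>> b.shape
(5, 7, 2, 37)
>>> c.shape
(37, 37)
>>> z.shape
()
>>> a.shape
(7, 7)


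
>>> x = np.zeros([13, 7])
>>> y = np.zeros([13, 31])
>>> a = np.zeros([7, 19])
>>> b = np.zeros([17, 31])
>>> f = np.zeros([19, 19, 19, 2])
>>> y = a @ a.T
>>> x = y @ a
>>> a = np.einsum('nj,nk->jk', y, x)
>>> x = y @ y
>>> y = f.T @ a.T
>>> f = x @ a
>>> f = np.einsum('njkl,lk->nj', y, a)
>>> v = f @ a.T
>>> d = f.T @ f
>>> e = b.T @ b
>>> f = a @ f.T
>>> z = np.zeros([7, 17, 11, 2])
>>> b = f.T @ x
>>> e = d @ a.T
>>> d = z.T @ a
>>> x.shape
(7, 7)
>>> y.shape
(2, 19, 19, 7)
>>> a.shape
(7, 19)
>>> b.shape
(2, 7)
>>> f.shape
(7, 2)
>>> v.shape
(2, 7)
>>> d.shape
(2, 11, 17, 19)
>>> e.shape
(19, 7)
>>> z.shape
(7, 17, 11, 2)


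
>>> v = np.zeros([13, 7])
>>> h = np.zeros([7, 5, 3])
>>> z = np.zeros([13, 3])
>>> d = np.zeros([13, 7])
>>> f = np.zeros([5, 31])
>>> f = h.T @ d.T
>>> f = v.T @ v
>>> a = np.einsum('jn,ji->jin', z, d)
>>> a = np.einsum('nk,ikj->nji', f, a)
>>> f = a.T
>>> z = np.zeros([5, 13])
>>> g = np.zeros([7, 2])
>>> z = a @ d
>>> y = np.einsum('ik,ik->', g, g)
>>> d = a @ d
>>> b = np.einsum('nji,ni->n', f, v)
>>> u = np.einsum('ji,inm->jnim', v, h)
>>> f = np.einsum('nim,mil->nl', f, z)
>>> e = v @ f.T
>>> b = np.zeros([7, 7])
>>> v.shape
(13, 7)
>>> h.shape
(7, 5, 3)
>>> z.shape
(7, 3, 7)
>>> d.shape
(7, 3, 7)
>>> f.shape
(13, 7)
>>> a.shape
(7, 3, 13)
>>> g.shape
(7, 2)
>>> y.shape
()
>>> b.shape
(7, 7)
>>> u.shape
(13, 5, 7, 3)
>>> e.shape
(13, 13)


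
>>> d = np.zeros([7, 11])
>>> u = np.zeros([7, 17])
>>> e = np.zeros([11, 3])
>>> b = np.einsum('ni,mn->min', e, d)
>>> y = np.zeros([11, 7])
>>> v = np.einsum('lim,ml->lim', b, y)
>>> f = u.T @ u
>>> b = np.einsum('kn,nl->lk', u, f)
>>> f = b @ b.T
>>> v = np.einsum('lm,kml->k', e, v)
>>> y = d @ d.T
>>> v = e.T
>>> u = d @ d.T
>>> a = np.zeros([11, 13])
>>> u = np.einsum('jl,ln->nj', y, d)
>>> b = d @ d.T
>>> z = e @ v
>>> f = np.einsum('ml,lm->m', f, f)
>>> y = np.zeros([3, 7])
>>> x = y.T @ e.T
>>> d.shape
(7, 11)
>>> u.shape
(11, 7)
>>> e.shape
(11, 3)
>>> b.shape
(7, 7)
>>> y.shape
(3, 7)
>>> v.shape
(3, 11)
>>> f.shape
(17,)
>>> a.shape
(11, 13)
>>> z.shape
(11, 11)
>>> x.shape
(7, 11)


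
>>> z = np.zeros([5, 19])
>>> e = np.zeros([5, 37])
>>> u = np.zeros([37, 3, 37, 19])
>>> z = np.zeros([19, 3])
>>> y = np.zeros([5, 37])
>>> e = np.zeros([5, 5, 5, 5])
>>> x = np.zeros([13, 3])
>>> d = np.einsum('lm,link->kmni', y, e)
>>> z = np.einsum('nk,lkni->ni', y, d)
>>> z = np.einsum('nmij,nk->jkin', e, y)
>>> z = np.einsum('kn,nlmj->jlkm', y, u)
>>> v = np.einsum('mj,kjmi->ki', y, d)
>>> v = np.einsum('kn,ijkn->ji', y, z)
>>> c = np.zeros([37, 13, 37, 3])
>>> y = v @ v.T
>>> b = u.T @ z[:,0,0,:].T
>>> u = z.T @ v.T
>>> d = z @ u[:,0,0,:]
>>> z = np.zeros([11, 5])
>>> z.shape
(11, 5)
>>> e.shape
(5, 5, 5, 5)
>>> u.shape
(37, 5, 3, 3)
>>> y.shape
(3, 3)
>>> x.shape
(13, 3)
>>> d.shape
(19, 3, 5, 3)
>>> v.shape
(3, 19)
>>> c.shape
(37, 13, 37, 3)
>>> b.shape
(19, 37, 3, 19)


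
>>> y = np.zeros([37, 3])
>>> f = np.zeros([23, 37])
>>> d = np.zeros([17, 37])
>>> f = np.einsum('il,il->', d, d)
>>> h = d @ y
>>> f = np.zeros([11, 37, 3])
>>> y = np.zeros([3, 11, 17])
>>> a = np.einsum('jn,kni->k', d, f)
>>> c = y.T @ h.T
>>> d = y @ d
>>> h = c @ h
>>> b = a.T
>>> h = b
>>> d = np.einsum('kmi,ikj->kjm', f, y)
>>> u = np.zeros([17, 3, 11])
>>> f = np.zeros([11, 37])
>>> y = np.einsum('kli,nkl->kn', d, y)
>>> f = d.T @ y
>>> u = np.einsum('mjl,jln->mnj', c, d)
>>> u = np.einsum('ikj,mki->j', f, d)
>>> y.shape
(11, 3)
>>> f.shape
(37, 17, 3)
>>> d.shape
(11, 17, 37)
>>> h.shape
(11,)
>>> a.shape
(11,)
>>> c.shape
(17, 11, 17)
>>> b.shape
(11,)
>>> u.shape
(3,)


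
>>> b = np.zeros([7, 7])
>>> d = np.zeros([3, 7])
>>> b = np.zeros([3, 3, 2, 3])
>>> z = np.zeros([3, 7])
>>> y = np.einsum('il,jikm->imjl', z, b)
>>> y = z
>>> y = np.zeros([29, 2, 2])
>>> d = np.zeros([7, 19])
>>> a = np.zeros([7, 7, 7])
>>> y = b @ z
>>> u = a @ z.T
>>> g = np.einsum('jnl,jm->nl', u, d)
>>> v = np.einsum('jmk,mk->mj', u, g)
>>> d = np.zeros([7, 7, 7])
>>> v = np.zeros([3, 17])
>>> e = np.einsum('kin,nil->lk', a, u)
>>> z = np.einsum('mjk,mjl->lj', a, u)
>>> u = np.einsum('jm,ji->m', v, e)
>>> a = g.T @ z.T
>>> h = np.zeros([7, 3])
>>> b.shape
(3, 3, 2, 3)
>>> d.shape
(7, 7, 7)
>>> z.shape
(3, 7)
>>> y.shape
(3, 3, 2, 7)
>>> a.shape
(3, 3)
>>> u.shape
(17,)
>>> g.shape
(7, 3)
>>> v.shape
(3, 17)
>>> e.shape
(3, 7)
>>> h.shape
(7, 3)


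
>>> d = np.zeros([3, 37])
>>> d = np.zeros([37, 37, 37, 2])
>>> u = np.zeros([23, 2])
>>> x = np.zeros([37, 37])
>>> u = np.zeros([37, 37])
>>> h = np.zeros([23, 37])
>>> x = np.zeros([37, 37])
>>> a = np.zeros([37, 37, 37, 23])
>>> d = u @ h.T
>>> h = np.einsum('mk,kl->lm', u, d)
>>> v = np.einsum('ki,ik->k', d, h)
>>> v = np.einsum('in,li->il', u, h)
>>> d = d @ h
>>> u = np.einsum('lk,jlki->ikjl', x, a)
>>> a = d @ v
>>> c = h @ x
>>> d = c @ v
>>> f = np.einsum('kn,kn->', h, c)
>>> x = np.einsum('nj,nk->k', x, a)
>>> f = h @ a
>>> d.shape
(23, 23)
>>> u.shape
(23, 37, 37, 37)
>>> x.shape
(23,)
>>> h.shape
(23, 37)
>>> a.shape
(37, 23)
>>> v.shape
(37, 23)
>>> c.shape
(23, 37)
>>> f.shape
(23, 23)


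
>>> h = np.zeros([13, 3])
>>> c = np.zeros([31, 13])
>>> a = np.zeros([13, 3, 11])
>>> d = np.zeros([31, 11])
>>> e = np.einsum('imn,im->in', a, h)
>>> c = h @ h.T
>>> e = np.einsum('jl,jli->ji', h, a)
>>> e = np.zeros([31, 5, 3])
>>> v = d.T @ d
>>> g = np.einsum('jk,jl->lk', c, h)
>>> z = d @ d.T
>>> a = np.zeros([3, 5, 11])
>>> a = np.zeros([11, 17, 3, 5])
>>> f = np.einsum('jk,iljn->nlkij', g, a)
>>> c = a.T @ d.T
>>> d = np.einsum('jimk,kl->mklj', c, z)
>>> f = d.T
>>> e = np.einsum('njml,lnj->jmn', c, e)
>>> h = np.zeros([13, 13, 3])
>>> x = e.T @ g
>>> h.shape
(13, 13, 3)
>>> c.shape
(5, 3, 17, 31)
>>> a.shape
(11, 17, 3, 5)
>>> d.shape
(17, 31, 31, 5)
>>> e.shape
(3, 17, 5)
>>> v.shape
(11, 11)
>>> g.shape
(3, 13)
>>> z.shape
(31, 31)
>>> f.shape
(5, 31, 31, 17)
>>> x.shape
(5, 17, 13)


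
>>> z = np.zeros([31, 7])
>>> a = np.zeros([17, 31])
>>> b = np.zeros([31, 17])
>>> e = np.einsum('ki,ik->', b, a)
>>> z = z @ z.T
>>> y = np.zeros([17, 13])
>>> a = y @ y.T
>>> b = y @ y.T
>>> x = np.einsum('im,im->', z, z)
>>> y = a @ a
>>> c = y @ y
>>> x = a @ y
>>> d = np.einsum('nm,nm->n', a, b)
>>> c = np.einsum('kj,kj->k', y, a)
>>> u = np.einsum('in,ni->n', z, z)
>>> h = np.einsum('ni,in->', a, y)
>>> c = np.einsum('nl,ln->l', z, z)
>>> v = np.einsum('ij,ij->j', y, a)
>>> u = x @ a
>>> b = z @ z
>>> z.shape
(31, 31)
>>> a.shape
(17, 17)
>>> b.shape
(31, 31)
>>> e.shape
()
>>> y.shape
(17, 17)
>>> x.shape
(17, 17)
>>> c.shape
(31,)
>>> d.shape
(17,)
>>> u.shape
(17, 17)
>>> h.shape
()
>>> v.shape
(17,)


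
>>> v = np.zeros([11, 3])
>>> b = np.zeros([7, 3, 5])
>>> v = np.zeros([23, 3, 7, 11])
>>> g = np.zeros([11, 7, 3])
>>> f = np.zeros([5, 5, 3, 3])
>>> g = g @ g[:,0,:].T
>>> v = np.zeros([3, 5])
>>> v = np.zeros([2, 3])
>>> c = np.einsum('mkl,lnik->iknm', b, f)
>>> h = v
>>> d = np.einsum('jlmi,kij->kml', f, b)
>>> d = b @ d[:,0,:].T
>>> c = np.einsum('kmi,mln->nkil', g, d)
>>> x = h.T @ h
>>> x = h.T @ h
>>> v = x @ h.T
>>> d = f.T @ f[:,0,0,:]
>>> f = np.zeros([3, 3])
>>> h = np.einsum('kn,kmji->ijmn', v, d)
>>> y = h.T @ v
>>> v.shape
(3, 2)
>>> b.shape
(7, 3, 5)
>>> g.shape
(11, 7, 11)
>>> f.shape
(3, 3)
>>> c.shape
(7, 11, 11, 3)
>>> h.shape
(3, 5, 3, 2)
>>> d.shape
(3, 3, 5, 3)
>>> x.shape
(3, 3)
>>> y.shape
(2, 3, 5, 2)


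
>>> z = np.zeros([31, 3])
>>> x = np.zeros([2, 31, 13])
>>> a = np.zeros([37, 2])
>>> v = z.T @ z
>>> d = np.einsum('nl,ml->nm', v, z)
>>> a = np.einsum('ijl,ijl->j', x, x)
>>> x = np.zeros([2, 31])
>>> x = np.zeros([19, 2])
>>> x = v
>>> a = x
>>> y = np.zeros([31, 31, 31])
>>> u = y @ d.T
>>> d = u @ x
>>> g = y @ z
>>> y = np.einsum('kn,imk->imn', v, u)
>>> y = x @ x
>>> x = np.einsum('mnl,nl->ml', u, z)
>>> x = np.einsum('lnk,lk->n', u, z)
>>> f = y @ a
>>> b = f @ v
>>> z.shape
(31, 3)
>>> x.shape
(31,)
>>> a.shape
(3, 3)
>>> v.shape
(3, 3)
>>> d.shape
(31, 31, 3)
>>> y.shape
(3, 3)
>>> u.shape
(31, 31, 3)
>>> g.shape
(31, 31, 3)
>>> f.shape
(3, 3)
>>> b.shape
(3, 3)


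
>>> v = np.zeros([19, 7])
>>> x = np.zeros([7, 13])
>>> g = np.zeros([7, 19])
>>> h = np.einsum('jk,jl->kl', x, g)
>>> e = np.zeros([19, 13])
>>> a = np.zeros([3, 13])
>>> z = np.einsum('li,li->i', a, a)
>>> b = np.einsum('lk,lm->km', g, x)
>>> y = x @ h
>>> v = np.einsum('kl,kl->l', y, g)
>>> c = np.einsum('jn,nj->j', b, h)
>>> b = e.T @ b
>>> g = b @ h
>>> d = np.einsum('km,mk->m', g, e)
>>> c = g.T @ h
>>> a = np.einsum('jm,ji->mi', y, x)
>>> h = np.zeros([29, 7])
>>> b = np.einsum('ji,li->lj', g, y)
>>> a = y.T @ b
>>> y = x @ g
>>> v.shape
(19,)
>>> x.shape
(7, 13)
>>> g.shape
(13, 19)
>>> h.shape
(29, 7)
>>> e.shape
(19, 13)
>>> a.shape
(19, 13)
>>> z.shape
(13,)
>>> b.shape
(7, 13)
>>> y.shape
(7, 19)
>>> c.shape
(19, 19)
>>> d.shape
(19,)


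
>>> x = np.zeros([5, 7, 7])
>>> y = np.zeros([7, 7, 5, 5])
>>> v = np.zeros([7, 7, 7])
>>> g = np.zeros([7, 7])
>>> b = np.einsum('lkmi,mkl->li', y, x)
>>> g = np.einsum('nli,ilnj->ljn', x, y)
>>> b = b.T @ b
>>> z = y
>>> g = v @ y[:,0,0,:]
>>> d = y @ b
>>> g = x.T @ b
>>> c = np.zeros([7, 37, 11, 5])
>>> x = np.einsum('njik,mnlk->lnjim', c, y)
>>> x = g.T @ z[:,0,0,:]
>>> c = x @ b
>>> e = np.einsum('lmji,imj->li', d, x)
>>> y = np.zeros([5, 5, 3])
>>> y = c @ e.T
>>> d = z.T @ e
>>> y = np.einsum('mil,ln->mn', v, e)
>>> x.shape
(5, 7, 5)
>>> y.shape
(7, 5)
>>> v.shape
(7, 7, 7)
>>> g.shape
(7, 7, 5)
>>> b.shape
(5, 5)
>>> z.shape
(7, 7, 5, 5)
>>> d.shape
(5, 5, 7, 5)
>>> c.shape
(5, 7, 5)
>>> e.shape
(7, 5)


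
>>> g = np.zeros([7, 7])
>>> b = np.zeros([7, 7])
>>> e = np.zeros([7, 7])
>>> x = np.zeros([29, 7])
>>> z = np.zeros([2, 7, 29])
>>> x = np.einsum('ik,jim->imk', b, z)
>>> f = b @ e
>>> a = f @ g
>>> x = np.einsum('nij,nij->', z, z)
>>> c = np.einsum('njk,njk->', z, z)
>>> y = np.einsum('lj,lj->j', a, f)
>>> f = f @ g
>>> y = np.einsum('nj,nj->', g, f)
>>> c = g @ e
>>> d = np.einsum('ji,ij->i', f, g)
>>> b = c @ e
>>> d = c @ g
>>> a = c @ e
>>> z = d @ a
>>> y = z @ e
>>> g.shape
(7, 7)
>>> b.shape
(7, 7)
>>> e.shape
(7, 7)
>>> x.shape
()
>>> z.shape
(7, 7)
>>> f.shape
(7, 7)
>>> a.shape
(7, 7)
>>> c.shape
(7, 7)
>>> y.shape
(7, 7)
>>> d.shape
(7, 7)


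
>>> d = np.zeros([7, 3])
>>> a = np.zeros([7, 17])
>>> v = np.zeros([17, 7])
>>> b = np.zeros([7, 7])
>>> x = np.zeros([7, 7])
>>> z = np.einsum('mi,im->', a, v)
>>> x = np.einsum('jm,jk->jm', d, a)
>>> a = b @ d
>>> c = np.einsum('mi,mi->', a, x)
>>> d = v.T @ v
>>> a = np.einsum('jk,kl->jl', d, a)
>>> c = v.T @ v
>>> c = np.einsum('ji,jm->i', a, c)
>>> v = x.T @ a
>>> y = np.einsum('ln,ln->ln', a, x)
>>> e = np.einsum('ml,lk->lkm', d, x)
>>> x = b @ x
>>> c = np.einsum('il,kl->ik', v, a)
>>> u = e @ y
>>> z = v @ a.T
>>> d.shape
(7, 7)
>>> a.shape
(7, 3)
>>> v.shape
(3, 3)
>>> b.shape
(7, 7)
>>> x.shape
(7, 3)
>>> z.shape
(3, 7)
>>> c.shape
(3, 7)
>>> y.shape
(7, 3)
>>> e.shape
(7, 3, 7)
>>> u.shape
(7, 3, 3)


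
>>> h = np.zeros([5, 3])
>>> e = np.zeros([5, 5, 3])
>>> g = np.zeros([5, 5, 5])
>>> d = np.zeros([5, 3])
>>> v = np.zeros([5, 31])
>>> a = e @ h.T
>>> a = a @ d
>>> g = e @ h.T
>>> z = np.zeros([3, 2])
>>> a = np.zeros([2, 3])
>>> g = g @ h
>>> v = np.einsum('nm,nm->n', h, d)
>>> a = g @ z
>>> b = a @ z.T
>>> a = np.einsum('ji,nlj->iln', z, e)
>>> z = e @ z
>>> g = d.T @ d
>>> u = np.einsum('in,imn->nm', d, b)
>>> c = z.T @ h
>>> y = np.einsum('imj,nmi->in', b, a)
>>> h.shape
(5, 3)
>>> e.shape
(5, 5, 3)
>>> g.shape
(3, 3)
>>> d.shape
(5, 3)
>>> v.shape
(5,)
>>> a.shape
(2, 5, 5)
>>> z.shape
(5, 5, 2)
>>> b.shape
(5, 5, 3)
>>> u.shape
(3, 5)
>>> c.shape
(2, 5, 3)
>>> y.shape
(5, 2)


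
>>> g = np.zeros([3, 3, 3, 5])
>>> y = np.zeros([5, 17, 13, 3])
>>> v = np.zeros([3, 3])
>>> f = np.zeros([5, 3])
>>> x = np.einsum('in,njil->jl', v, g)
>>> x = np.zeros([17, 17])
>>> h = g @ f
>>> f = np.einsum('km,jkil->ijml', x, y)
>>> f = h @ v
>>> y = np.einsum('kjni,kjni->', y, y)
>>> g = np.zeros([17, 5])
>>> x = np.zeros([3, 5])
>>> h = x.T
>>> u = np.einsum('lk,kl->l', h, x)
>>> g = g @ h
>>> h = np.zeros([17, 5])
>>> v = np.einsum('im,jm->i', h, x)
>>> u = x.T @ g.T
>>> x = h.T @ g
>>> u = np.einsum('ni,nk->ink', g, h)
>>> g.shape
(17, 3)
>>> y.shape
()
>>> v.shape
(17,)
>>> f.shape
(3, 3, 3, 3)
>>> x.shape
(5, 3)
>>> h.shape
(17, 5)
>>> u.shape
(3, 17, 5)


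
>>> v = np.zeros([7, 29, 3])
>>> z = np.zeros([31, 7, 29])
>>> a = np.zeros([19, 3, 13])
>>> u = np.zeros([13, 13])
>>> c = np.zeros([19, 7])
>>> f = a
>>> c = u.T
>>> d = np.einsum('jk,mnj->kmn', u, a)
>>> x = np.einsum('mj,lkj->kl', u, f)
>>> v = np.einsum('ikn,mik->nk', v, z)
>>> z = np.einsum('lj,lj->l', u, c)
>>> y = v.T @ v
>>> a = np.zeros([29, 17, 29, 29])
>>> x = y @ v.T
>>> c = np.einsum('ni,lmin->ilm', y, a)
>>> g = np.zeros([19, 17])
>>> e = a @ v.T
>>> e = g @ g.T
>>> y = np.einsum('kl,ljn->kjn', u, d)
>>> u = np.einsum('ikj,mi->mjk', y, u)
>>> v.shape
(3, 29)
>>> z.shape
(13,)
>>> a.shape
(29, 17, 29, 29)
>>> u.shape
(13, 3, 19)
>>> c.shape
(29, 29, 17)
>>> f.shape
(19, 3, 13)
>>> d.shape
(13, 19, 3)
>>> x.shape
(29, 3)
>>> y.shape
(13, 19, 3)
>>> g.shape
(19, 17)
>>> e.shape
(19, 19)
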